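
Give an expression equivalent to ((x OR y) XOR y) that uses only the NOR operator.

((((((x NOR y) NOR (x NOR y)) NOR y) NOR (((x NOR y) NOR (x NOR y)) NOR y)) NOR ((((x NOR y) NOR (x NOR y)) NOR y) NOR (((x NOR y) NOR (x NOR y)) NOR y))) NOR ((((((x NOR y) NOR (x NOR y)) NOR ((x NOR y) NOR (x NOR y))) NOR (y NOR y)) NOR ((((x NOR y) NOR (x NOR y)) NOR ((x NOR y) NOR (x NOR y))) NOR (y NOR y))) NOR (((((x NOR y) NOR (x NOR y)) NOR ((x NOR y) NOR (x NOR y))) NOR (y NOR y)) NOR ((((x NOR y) NOR (x NOR y)) NOR ((x NOR y) NOR (x NOR y))) NOR (y NOR y)))))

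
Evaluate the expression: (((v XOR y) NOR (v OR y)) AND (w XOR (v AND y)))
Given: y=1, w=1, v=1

Substituting: (((1 XOR 1) NOR (1 OR 1)) AND (1 XOR (1 AND 1)))
= 0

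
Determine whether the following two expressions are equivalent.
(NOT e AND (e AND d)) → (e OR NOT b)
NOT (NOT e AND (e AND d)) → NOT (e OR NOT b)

No, Inverse is not equivalent to original (counterexample: b=0, e=0, d=0)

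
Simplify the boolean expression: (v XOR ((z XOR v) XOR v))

By XOR self-cancellation ((E XOR v) XOR v = E):
= (z XOR v)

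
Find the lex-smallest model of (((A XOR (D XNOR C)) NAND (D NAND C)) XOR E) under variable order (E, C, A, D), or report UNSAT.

E=0, C=0, A=0, D=1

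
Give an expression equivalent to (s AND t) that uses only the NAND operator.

((s NAND t) NAND (s NAND t))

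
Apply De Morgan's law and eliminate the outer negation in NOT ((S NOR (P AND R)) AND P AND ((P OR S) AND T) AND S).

NOT (S NOR (P AND R)) OR NOT P OR NOT ((P OR S) AND T) OR NOT S
De Morgan's: NOT(AND of terms) = OR of negations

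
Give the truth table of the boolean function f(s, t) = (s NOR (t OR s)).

s | t | Output
--------------
0 | 0 | 1
0 | 1 | 0
1 | 0 | 0
1 | 1 | 0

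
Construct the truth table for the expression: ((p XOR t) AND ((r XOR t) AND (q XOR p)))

q | r | p | t | Output
----------------------
0 | 0 | 0 | 0 | 0
0 | 0 | 0 | 1 | 0
0 | 0 | 1 | 0 | 0
0 | 0 | 1 | 1 | 0
0 | 1 | 0 | 0 | 0
0 | 1 | 0 | 1 | 0
0 | 1 | 1 | 0 | 1
0 | 1 | 1 | 1 | 0
1 | 0 | 0 | 0 | 0
1 | 0 | 0 | 1 | 1
1 | 0 | 1 | 0 | 0
1 | 0 | 1 | 1 | 0
1 | 1 | 0 | 0 | 0
1 | 1 | 0 | 1 | 0
1 | 1 | 1 | 0 | 0
1 | 1 | 1 | 1 | 0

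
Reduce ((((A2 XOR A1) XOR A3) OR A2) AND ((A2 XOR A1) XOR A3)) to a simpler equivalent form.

By absorption (E AND (E OR v) = E):
= ((A2 XOR A1) XOR A3)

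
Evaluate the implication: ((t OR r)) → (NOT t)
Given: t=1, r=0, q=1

Antecedent ((t OR r)) = 1; consequent (NOT t) = 0.
1 → 0 = 0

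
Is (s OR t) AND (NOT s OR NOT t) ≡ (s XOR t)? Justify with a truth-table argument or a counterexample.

Yes, they are equivalent — the two output columns agree on all 4 assignments:
s | t | Expression 1 | Expression 2
-----------------------------------
0 | 0 | 0 | 0
0 | 1 | 1 | 1
1 | 0 | 1 | 1
1 | 1 | 0 | 0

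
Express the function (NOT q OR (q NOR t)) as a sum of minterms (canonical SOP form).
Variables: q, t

Σm(0, 1) = (NOT q AND NOT t) OR (NOT q AND t)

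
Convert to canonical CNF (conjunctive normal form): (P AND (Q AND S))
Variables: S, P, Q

(S OR P OR Q) AND (S OR P OR NOT Q) AND (S OR NOT P OR Q) AND (S OR NOT P OR NOT Q) AND (NOT S OR P OR Q) AND (NOT S OR P OR NOT Q) AND (NOT S OR NOT P OR Q)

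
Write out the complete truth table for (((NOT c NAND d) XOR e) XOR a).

d | e | a | c | Output
----------------------
0 | 0 | 0 | 0 | 1
0 | 0 | 0 | 1 | 1
0 | 0 | 1 | 0 | 0
0 | 0 | 1 | 1 | 0
0 | 1 | 0 | 0 | 0
0 | 1 | 0 | 1 | 0
0 | 1 | 1 | 0 | 1
0 | 1 | 1 | 1 | 1
1 | 0 | 0 | 0 | 0
1 | 0 | 0 | 1 | 1
1 | 0 | 1 | 0 | 1
1 | 0 | 1 | 1 | 0
1 | 1 | 0 | 0 | 1
1 | 1 | 0 | 1 | 0
1 | 1 | 1 | 0 | 0
1 | 1 | 1 | 1 | 1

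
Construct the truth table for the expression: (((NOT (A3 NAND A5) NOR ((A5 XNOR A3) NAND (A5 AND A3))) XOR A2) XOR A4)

A3 | A2 | A4 | A5 | Output
--------------------------
0 | 0 | 0 | 0 | 0
0 | 0 | 0 | 1 | 0
0 | 0 | 1 | 0 | 1
0 | 0 | 1 | 1 | 1
0 | 1 | 0 | 0 | 1
0 | 1 | 0 | 1 | 1
0 | 1 | 1 | 0 | 0
0 | 1 | 1 | 1 | 0
1 | 0 | 0 | 0 | 0
1 | 0 | 0 | 1 | 0
1 | 0 | 1 | 0 | 1
1 | 0 | 1 | 1 | 1
1 | 1 | 0 | 0 | 1
1 | 1 | 0 | 1 | 1
1 | 1 | 1 | 0 | 0
1 | 1 | 1 | 1 | 0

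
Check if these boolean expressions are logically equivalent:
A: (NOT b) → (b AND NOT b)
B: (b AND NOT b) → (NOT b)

No, Converse is not equivalent to original (counterexample: b=0, e=0)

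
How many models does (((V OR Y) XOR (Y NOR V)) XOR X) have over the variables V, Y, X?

Satisfying assignments: (0,0,0), (0,1,0), (1,0,0), (1,1,0)
Count: 4 out of 8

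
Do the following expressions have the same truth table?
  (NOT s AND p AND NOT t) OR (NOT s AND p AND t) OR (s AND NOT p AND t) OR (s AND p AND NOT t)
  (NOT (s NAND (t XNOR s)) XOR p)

Yes, they are equivalent — the two output columns agree on all 8 assignments:
s | p | t | Expression 1 | Expression 2
---------------------------------------
0 | 0 | 0 | 0 | 0
0 | 0 | 1 | 0 | 0
0 | 1 | 0 | 1 | 1
0 | 1 | 1 | 1 | 1
1 | 0 | 0 | 0 | 0
1 | 0 | 1 | 1 | 1
1 | 1 | 0 | 1 | 1
1 | 1 | 1 | 0 | 0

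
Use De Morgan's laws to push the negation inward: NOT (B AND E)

NOT B OR NOT E
De Morgan's: NOT(AND of terms) = OR of negations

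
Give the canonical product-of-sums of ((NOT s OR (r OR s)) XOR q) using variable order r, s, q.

ΠM(1, 3, 5, 7) = (r OR s OR NOT q) AND (r OR NOT s OR NOT q) AND (NOT r OR s OR NOT q) AND (NOT r OR NOT s OR NOT q)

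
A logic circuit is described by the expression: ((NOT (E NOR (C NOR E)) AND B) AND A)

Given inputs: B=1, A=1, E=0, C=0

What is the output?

Substituting: ((NOT (0 NOR (0 NOR 0)) AND 1) AND 1)
= 1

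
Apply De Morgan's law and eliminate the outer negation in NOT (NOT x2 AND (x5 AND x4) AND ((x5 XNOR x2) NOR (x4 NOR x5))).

x2 OR NOT (x5 AND x4) OR NOT ((x5 XNOR x2) NOR (x4 NOR x5))
De Morgan's: NOT(AND of terms) = OR of negations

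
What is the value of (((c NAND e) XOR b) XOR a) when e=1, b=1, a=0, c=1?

Substituting: (((1 NAND 1) XOR 1) XOR 0)
= 1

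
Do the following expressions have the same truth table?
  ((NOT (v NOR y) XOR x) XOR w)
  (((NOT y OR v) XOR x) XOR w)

No. Counterexample: with v=0, x=0, w=0, y=0, Expression 1 = 0 but Expression 2 = 1.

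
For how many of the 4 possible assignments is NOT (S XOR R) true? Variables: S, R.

Satisfying assignments: (0,0), (1,1)
Count: 2 out of 4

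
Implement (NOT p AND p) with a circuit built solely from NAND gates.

(((p NAND p) NAND p) NAND ((p NAND p) NAND p))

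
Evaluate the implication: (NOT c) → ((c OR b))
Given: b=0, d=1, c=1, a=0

Antecedent (NOT c) = 0; consequent ((c OR b)) = 1.
0 → 1 = 1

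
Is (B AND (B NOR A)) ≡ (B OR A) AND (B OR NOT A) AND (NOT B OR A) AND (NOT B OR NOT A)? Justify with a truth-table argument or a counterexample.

Yes, they are equivalent — the two output columns agree on all 4 assignments:
B | A | Expression 1 | Expression 2
-----------------------------------
0 | 0 | 0 | 0
0 | 1 | 0 | 0
1 | 0 | 0 | 0
1 | 1 | 0 | 0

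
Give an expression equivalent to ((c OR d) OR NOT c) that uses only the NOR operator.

((((c NOR d) NOR (c NOR d)) NOR (c NOR c)) NOR (((c NOR d) NOR (c NOR d)) NOR (c NOR c)))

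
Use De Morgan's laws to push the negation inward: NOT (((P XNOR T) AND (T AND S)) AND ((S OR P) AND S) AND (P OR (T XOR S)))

NOT ((P XNOR T) AND (T AND S)) OR NOT ((S OR P) AND S) OR NOT (P OR (T XOR S))
De Morgan's: NOT(AND of terms) = OR of negations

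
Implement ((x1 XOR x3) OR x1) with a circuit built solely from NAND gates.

((((x1 NAND (x1 NAND x3)) NAND (x3 NAND (x1 NAND x3))) NAND ((x1 NAND (x1 NAND x3)) NAND (x3 NAND (x1 NAND x3)))) NAND (x1 NAND x1))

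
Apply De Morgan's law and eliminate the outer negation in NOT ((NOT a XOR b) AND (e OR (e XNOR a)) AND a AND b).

NOT (NOT a XOR b) OR NOT (e OR (e XNOR a)) OR NOT a OR NOT b
De Morgan's: NOT(AND of terms) = OR of negations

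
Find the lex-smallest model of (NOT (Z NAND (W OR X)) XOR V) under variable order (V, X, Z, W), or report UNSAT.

V=0, X=0, Z=1, W=1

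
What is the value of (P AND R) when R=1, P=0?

Substituting: (0 AND 1)
= 0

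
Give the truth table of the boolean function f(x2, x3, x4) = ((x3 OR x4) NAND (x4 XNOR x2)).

x2 | x3 | x4 | Output
---------------------
0 | 0 | 0 | 1
0 | 0 | 1 | 1
0 | 1 | 0 | 0
0 | 1 | 1 | 1
1 | 0 | 0 | 1
1 | 0 | 1 | 0
1 | 1 | 0 | 1
1 | 1 | 1 | 0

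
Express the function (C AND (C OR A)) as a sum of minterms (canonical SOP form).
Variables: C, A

Σm(2, 3) = (C AND NOT A) OR (C AND A)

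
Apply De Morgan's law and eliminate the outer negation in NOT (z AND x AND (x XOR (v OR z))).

NOT z OR NOT x OR NOT (x XOR (v OR z))
De Morgan's: NOT(AND of terms) = OR of negations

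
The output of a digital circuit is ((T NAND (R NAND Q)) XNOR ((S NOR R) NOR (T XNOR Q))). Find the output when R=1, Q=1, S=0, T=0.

Substituting: ((0 NAND (1 NAND 1)) XNOR ((0 NOR 1) NOR (0 XNOR 1)))
= 1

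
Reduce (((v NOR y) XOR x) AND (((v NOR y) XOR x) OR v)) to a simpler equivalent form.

By absorption (E AND (E OR v) = E):
= ((v NOR y) XOR x)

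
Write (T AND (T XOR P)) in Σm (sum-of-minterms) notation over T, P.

Σm(2) = (T AND NOT P)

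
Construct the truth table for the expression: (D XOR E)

E | D | Output
--------------
0 | 0 | 0
0 | 1 | 1
1 | 0 | 1
1 | 1 | 0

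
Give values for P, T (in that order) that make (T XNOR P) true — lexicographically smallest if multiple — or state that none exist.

P=0, T=0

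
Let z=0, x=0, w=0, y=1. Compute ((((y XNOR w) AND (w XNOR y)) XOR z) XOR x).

Substituting: ((((1 XNOR 0) AND (0 XNOR 1)) XOR 0) XOR 0)
= 0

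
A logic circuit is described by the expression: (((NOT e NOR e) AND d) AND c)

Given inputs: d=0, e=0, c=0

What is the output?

Substituting: (((NOT 0 NOR 0) AND 0) AND 0)
= 0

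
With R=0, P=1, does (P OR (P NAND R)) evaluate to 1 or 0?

Substituting: (1 OR (1 NAND 0))
= 1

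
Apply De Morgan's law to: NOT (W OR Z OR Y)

NOT W AND NOT Z AND NOT Y
De Morgan's: NOT(OR of terms) = AND of negations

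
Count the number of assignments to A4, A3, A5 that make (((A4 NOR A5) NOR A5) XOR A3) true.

Satisfying assignments: (0,1,0), (0,1,1), (1,0,0), (1,1,1)
Count: 4 out of 8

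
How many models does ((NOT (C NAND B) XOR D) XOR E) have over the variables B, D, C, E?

Satisfying assignments: (0,0,0,1), (0,0,1,1), (0,1,0,0), (0,1,1,0), (1,0,0,1), (1,0,1,0), (1,1,0,0), (1,1,1,1)
Count: 8 out of 16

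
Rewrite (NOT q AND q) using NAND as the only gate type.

(((q NAND q) NAND q) NAND ((q NAND q) NAND q))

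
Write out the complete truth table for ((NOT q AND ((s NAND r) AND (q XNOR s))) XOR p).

r | s | p | q | Output
----------------------
0 | 0 | 0 | 0 | 1
0 | 0 | 0 | 1 | 0
0 | 0 | 1 | 0 | 0
0 | 0 | 1 | 1 | 1
0 | 1 | 0 | 0 | 0
0 | 1 | 0 | 1 | 0
0 | 1 | 1 | 0 | 1
0 | 1 | 1 | 1 | 1
1 | 0 | 0 | 0 | 1
1 | 0 | 0 | 1 | 0
1 | 0 | 1 | 0 | 0
1 | 0 | 1 | 1 | 1
1 | 1 | 0 | 0 | 0
1 | 1 | 0 | 1 | 0
1 | 1 | 1 | 0 | 1
1 | 1 | 1 | 1 | 1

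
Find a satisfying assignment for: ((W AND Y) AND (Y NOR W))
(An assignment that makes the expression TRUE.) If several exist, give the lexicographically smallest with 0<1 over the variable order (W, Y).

UNSATISFIABLE - no assignment makes this expression true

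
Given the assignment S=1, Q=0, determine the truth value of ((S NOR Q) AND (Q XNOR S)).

Substituting: ((1 NOR 0) AND (0 XNOR 1))
= 0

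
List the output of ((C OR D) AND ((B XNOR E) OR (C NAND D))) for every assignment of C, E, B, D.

C | E | B | D | Output
----------------------
0 | 0 | 0 | 0 | 0
0 | 0 | 0 | 1 | 1
0 | 0 | 1 | 0 | 0
0 | 0 | 1 | 1 | 1
0 | 1 | 0 | 0 | 0
0 | 1 | 0 | 1 | 1
0 | 1 | 1 | 0 | 0
0 | 1 | 1 | 1 | 1
1 | 0 | 0 | 0 | 1
1 | 0 | 0 | 1 | 1
1 | 0 | 1 | 0 | 1
1 | 0 | 1 | 1 | 0
1 | 1 | 0 | 0 | 1
1 | 1 | 0 | 1 | 0
1 | 1 | 1 | 0 | 1
1 | 1 | 1 | 1 | 1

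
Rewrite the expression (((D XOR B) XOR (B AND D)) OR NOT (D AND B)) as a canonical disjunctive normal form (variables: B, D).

(NOT B AND NOT D) OR (NOT B AND D) OR (B AND NOT D) OR (B AND D)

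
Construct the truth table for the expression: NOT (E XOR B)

E | B | Output
--------------
0 | 0 | 1
0 | 1 | 0
1 | 0 | 0
1 | 1 | 1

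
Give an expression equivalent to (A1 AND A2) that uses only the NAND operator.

((A1 NAND A2) NAND (A1 NAND A2))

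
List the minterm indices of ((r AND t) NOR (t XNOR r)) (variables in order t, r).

Σm(1, 2) = (NOT t AND r) OR (t AND NOT r)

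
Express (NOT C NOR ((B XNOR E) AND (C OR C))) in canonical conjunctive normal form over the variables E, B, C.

(E OR B OR C) AND (E OR B OR NOT C) AND (E OR NOT B OR C) AND (NOT E OR B OR C) AND (NOT E OR NOT B OR C) AND (NOT E OR NOT B OR NOT C)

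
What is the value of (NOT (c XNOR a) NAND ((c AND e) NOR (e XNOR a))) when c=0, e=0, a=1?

Substituting: (NOT (0 XNOR 1) NAND ((0 AND 0) NOR (0 XNOR 1)))
= 0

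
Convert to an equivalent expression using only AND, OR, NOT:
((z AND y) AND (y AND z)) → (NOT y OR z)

NOT ((z AND y) AND (y AND z)) OR (NOT y OR z)
(Implication elimination: A → B = NOT A OR B)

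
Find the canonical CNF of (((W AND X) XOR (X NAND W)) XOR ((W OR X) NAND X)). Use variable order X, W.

(X OR W) AND (X OR NOT W)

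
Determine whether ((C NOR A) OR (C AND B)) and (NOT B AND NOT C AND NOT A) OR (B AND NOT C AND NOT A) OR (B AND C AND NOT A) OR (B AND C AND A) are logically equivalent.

Yes, they are equivalent — the two output columns agree on all 8 assignments:
B | C | A | Expression 1 | Expression 2
---------------------------------------
0 | 0 | 0 | 1 | 1
0 | 0 | 1 | 0 | 0
0 | 1 | 0 | 0 | 0
0 | 1 | 1 | 0 | 0
1 | 0 | 0 | 1 | 1
1 | 0 | 1 | 0 | 0
1 | 1 | 0 | 1 | 1
1 | 1 | 1 | 1 | 1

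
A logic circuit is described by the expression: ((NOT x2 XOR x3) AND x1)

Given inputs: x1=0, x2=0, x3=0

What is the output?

Substituting: ((NOT 0 XOR 0) AND 0)
= 0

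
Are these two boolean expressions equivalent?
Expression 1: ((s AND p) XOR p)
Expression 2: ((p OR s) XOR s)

Yes, they are equivalent — the two output columns agree on all 4 assignments:
s | p | Expression 1 | Expression 2
-----------------------------------
0 | 0 | 0 | 0
0 | 1 | 1 | 1
1 | 0 | 0 | 0
1 | 1 | 0 | 0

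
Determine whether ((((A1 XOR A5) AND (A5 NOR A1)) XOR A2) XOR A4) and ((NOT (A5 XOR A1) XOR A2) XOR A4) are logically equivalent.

No. Counterexample: with A2=0, A1=0, A5=0, A4=0, Expression 1 = 0 but Expression 2 = 1.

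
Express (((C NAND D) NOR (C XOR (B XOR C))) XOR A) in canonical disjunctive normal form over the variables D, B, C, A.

(NOT D AND NOT B AND NOT C AND A) OR (NOT D AND NOT B AND C AND A) OR (NOT D AND B AND NOT C AND A) OR (NOT D AND B AND C AND A) OR (D AND NOT B AND NOT C AND A) OR (D AND NOT B AND C AND NOT A) OR (D AND B AND NOT C AND A) OR (D AND B AND C AND A)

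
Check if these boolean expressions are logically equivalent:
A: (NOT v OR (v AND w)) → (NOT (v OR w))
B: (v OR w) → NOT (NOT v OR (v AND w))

Yes, Contrapositive is always equivalent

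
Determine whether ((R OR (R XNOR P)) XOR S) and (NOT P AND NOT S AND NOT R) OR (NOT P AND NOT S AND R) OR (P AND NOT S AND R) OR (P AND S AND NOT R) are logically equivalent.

Yes, they are equivalent — the two output columns agree on all 8 assignments:
P | S | R | Expression 1 | Expression 2
---------------------------------------
0 | 0 | 0 | 1 | 1
0 | 0 | 1 | 1 | 1
0 | 1 | 0 | 0 | 0
0 | 1 | 1 | 0 | 0
1 | 0 | 0 | 0 | 0
1 | 0 | 1 | 1 | 1
1 | 1 | 0 | 1 | 1
1 | 1 | 1 | 0 | 0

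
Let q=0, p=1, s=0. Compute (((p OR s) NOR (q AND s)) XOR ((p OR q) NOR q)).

Substituting: (((1 OR 0) NOR (0 AND 0)) XOR ((1 OR 0) NOR 0))
= 0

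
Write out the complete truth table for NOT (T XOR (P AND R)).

P | R | T | Output
------------------
0 | 0 | 0 | 1
0 | 0 | 1 | 0
0 | 1 | 0 | 1
0 | 1 | 1 | 0
1 | 0 | 0 | 1
1 | 0 | 1 | 0
1 | 1 | 0 | 0
1 | 1 | 1 | 1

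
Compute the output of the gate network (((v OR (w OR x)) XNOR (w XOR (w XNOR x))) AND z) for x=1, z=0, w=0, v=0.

Substituting: (((0 OR (0 OR 1)) XNOR (0 XOR (0 XNOR 1))) AND 0)
= 0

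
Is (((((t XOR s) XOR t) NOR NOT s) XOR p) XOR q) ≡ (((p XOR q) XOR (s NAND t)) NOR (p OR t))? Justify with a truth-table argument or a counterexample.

No. Counterexample: with t=0, p=1, s=0, q=0, Expression 1 = 1 but Expression 2 = 0.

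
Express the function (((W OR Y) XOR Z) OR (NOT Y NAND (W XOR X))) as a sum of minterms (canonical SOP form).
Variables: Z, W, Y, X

Σm(0, 2, 3, 4, 5, 6, 7, 8, 9, 10, 11, 13, 14, 15) = (NOT Z AND NOT W AND NOT Y AND NOT X) OR (NOT Z AND NOT W AND Y AND NOT X) OR (NOT Z AND NOT W AND Y AND X) OR (NOT Z AND W AND NOT Y AND NOT X) OR (NOT Z AND W AND NOT Y AND X) OR (NOT Z AND W AND Y AND NOT X) OR (NOT Z AND W AND Y AND X) OR (Z AND NOT W AND NOT Y AND NOT X) OR (Z AND NOT W AND NOT Y AND X) OR (Z AND NOT W AND Y AND NOT X) OR (Z AND NOT W AND Y AND X) OR (Z AND W AND NOT Y AND X) OR (Z AND W AND Y AND NOT X) OR (Z AND W AND Y AND X)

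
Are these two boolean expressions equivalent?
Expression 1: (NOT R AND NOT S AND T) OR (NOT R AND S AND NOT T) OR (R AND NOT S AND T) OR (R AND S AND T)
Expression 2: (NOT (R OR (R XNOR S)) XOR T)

Yes, they are equivalent — the two output columns agree on all 8 assignments:
R | S | T | Expression 1 | Expression 2
---------------------------------------
0 | 0 | 0 | 0 | 0
0 | 0 | 1 | 1 | 1
0 | 1 | 0 | 1 | 1
0 | 1 | 1 | 0 | 0
1 | 0 | 0 | 0 | 0
1 | 0 | 1 | 1 | 1
1 | 1 | 0 | 0 | 0
1 | 1 | 1 | 1 | 1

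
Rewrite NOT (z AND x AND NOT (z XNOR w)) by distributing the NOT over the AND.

NOT z OR NOT x OR (z XNOR w)
De Morgan's: NOT(AND of terms) = OR of negations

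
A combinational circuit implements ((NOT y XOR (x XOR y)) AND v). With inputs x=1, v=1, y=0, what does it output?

Substituting: ((NOT 0 XOR (1 XOR 0)) AND 1)
= 0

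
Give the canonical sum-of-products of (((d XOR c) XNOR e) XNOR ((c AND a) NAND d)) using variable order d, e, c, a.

Σm(0, 1, 6, 7, 10, 12, 13, 15) = (NOT d AND NOT e AND NOT c AND NOT a) OR (NOT d AND NOT e AND NOT c AND a) OR (NOT d AND e AND c AND NOT a) OR (NOT d AND e AND c AND a) OR (d AND NOT e AND c AND NOT a) OR (d AND e AND NOT c AND NOT a) OR (d AND e AND NOT c AND a) OR (d AND e AND c AND a)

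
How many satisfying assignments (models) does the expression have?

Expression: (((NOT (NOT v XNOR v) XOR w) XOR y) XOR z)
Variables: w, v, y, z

Satisfying assignments: (0,0,0,0), (0,0,1,1), (0,1,0,0), (0,1,1,1), (1,0,0,1), (1,0,1,0), (1,1,0,1), (1,1,1,0)
Count: 8 out of 16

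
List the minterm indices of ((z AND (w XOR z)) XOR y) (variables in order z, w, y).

Σm(1, 3, 4, 7) = (NOT z AND NOT w AND y) OR (NOT z AND w AND y) OR (z AND NOT w AND NOT y) OR (z AND w AND y)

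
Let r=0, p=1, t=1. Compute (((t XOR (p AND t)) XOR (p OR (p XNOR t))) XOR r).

Substituting: (((1 XOR (1 AND 1)) XOR (1 OR (1 XNOR 1))) XOR 0)
= 1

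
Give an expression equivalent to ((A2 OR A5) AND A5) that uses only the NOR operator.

((((A2 NOR A5) NOR (A2 NOR A5)) NOR ((A2 NOR A5) NOR (A2 NOR A5))) NOR (A5 NOR A5))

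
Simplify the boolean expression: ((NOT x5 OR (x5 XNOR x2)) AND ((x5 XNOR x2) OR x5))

By distribution ((E OR v) AND (E OR NOT v) = E):
= (x5 XNOR x2)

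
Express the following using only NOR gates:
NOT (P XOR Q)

(((((P NOR Q) NOR (P NOR Q)) NOR ((P NOR Q) NOR (P NOR Q))) NOR ((((P NOR P) NOR (Q NOR Q)) NOR ((P NOR P) NOR (Q NOR Q))) NOR (((P NOR P) NOR (Q NOR Q)) NOR ((P NOR P) NOR (Q NOR Q))))) NOR ((((P NOR Q) NOR (P NOR Q)) NOR ((P NOR Q) NOR (P NOR Q))) NOR ((((P NOR P) NOR (Q NOR Q)) NOR ((P NOR P) NOR (Q NOR Q))) NOR (((P NOR P) NOR (Q NOR Q)) NOR ((P NOR P) NOR (Q NOR Q))))))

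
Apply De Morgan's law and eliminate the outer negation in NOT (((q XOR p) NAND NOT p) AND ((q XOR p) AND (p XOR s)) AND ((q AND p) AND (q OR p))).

NOT ((q XOR p) NAND NOT p) OR NOT ((q XOR p) AND (p XOR s)) OR NOT ((q AND p) AND (q OR p))
De Morgan's: NOT(AND of terms) = OR of negations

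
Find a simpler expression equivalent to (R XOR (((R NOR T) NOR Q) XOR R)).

By XOR self-cancellation ((E XOR v) XOR v = E):
= ((R NOR T) NOR Q)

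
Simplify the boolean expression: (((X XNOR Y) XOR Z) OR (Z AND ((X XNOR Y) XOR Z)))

By absorption (E OR (E AND v) = E):
= ((X XNOR Y) XOR Z)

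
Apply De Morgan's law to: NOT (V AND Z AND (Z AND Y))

NOT V OR NOT Z OR NOT (Z AND Y)
De Morgan's: NOT(AND of terms) = OR of negations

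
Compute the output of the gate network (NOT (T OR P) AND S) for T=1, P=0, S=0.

Substituting: (NOT (1 OR 0) AND 0)
= 0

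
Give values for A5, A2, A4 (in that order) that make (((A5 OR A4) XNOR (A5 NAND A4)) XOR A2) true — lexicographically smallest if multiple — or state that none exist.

A5=0, A2=0, A4=1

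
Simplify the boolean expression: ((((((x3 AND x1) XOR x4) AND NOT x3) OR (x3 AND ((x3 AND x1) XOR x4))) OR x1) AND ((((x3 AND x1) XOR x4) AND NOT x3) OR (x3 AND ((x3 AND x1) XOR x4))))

By absorption (E AND (E OR v) = E) then distribution ((E AND v) OR (E AND NOT v) = E):
= ((x3 AND x1) XOR x4)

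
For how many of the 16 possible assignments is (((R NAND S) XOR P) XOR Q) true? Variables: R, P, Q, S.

Satisfying assignments: (0,0,0,0), (0,0,0,1), (0,1,1,0), (0,1,1,1), (1,0,0,0), (1,0,1,1), (1,1,0,1), (1,1,1,0)
Count: 8 out of 16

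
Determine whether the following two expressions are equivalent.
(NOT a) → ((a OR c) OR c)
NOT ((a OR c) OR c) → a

Yes, Contrapositive is always equivalent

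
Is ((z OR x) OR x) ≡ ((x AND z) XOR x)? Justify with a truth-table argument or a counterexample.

No. Counterexample: with x=0, z=1, Expression 1 = 1 but Expression 2 = 0.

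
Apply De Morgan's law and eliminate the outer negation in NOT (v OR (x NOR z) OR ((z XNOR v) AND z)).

NOT v AND NOT (x NOR z) AND NOT ((z XNOR v) AND z)
De Morgan's: NOT(OR of terms) = AND of negations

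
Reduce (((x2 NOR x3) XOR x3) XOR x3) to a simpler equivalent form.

By XOR self-cancellation ((E XOR v) XOR v = E):
= (x2 NOR x3)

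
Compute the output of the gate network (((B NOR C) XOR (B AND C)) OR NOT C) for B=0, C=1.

Substituting: (((0 NOR 1) XOR (0 AND 1)) OR NOT 1)
= 0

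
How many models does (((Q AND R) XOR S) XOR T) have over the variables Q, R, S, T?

Satisfying assignments: (0,0,0,1), (0,0,1,0), (0,1,0,1), (0,1,1,0), (1,0,0,1), (1,0,1,0), (1,1,0,0), (1,1,1,1)
Count: 8 out of 16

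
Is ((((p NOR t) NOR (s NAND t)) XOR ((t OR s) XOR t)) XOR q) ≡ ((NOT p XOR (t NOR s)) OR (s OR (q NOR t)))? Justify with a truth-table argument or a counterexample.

No. Counterexample: with s=0, t=0, p=0, q=0, Expression 1 = 0 but Expression 2 = 1.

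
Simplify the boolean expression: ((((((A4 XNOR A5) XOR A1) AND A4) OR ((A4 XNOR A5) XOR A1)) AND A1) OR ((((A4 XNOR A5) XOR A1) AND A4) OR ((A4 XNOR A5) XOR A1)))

By absorption (E OR (E AND v) = E) then absorption (E OR (E AND v) = E):
= ((A4 XNOR A5) XOR A1)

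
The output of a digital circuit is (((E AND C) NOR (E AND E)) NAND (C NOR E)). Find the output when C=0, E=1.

Substituting: (((1 AND 0) NOR (1 AND 1)) NAND (0 NOR 1))
= 1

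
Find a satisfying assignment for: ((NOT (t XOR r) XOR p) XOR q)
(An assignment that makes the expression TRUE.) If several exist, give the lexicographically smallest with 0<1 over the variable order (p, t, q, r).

p=0, t=0, q=0, r=0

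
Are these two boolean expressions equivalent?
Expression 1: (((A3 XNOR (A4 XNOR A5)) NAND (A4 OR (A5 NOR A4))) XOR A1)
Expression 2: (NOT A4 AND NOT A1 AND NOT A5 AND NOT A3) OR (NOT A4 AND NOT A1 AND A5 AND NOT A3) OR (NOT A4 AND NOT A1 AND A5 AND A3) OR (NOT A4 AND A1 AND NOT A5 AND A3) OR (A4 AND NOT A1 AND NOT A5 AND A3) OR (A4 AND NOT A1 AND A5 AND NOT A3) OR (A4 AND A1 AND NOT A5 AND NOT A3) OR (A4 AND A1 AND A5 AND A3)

Yes, they are equivalent — the two output columns agree on all 16 assignments:
A4 | A1 | A5 | A3 | Expression 1 | Expression 2
-----------------------------------------------
0 | 0 | 0 | 0 | 1 | 1
0 | 0 | 0 | 1 | 0 | 0
0 | 0 | 1 | 0 | 1 | 1
0 | 0 | 1 | 1 | 1 | 1
0 | 1 | 0 | 0 | 0 | 0
0 | 1 | 0 | 1 | 1 | 1
0 | 1 | 1 | 0 | 0 | 0
0 | 1 | 1 | 1 | 0 | 0
1 | 0 | 0 | 0 | 0 | 0
1 | 0 | 0 | 1 | 1 | 1
1 | 0 | 1 | 0 | 1 | 1
1 | 0 | 1 | 1 | 0 | 0
1 | 1 | 0 | 0 | 1 | 1
1 | 1 | 0 | 1 | 0 | 0
1 | 1 | 1 | 0 | 0 | 0
1 | 1 | 1 | 1 | 1 | 1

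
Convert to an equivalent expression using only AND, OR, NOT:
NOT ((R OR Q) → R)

(R OR Q) AND NOT R
(Negated implication: NOT(A → B) = A AND NOT B)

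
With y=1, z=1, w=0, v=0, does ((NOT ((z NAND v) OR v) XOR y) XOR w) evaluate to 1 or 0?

Substituting: ((NOT ((1 NAND 0) OR 0) XOR 1) XOR 0)
= 1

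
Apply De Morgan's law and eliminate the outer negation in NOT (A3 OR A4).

NOT A3 AND NOT A4
De Morgan's: NOT(OR of terms) = AND of negations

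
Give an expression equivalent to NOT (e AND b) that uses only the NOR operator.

(((e NOR e) NOR (b NOR b)) NOR ((e NOR e) NOR (b NOR b)))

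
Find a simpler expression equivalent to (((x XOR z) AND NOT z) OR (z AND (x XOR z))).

By distribution ((E AND v) OR (E AND NOT v) = E):
= (x XOR z)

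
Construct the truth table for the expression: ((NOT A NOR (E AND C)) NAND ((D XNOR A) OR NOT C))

E | C | A | D | Output
----------------------
0 | 0 | 0 | 0 | 1
0 | 0 | 0 | 1 | 1
0 | 0 | 1 | 0 | 0
0 | 0 | 1 | 1 | 0
0 | 1 | 0 | 0 | 1
0 | 1 | 0 | 1 | 1
0 | 1 | 1 | 0 | 1
0 | 1 | 1 | 1 | 0
1 | 0 | 0 | 0 | 1
1 | 0 | 0 | 1 | 1
1 | 0 | 1 | 0 | 0
1 | 0 | 1 | 1 | 0
1 | 1 | 0 | 0 | 1
1 | 1 | 0 | 1 | 1
1 | 1 | 1 | 0 | 1
1 | 1 | 1 | 1 | 1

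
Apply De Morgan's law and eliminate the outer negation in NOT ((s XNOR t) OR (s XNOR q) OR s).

NOT (s XNOR t) AND NOT (s XNOR q) AND NOT s
De Morgan's: NOT(OR of terms) = AND of negations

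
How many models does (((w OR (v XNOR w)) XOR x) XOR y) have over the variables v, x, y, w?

Satisfying assignments: (0,0,0,0), (0,0,0,1), (0,1,1,0), (0,1,1,1), (1,0,0,1), (1,0,1,0), (1,1,0,0), (1,1,1,1)
Count: 8 out of 16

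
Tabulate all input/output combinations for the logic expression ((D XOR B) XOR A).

D | B | A | Output
------------------
0 | 0 | 0 | 0
0 | 0 | 1 | 1
0 | 1 | 0 | 1
0 | 1 | 1 | 0
1 | 0 | 0 | 1
1 | 0 | 1 | 0
1 | 1 | 0 | 0
1 | 1 | 1 | 1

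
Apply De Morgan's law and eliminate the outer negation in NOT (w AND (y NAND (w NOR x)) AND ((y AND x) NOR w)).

NOT w OR NOT (y NAND (w NOR x)) OR NOT ((y AND x) NOR w)
De Morgan's: NOT(AND of terms) = OR of negations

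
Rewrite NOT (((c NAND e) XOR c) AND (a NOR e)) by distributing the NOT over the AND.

NOT ((c NAND e) XOR c) OR NOT (a NOR e)
De Morgan's: NOT(AND of terms) = OR of negations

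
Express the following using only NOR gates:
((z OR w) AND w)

((((z NOR w) NOR (z NOR w)) NOR ((z NOR w) NOR (z NOR w))) NOR (w NOR w))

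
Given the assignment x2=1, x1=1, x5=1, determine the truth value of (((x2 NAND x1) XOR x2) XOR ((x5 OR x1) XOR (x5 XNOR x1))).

Substituting: (((1 NAND 1) XOR 1) XOR ((1 OR 1) XOR (1 XNOR 1)))
= 1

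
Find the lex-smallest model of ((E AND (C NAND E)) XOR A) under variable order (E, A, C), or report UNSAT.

E=0, A=1, C=0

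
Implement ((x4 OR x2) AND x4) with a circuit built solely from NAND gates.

((((x4 NAND x4) NAND (x2 NAND x2)) NAND x4) NAND (((x4 NAND x4) NAND (x2 NAND x2)) NAND x4))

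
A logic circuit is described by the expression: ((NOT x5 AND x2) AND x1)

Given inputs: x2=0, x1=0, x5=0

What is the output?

Substituting: ((NOT 0 AND 0) AND 0)
= 0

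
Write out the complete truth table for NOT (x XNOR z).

x | z | Output
--------------
0 | 0 | 0
0 | 1 | 1
1 | 0 | 1
1 | 1 | 0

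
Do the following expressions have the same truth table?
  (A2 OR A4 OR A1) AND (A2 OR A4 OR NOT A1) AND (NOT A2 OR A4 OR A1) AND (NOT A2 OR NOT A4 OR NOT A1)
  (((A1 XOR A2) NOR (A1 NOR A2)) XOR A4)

Yes, they are equivalent — the two output columns agree on all 8 assignments:
A2 | A4 | A1 | Expression 1 | Expression 2
------------------------------------------
0 | 0 | 0 | 0 | 0
0 | 0 | 1 | 0 | 0
0 | 1 | 0 | 1 | 1
0 | 1 | 1 | 1 | 1
1 | 0 | 0 | 0 | 0
1 | 0 | 1 | 1 | 1
1 | 1 | 0 | 1 | 1
1 | 1 | 1 | 0 | 0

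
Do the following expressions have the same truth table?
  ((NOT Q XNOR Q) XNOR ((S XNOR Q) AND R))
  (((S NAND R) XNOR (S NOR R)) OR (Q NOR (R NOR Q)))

No. Counterexample: with R=0, S=1, Q=0, Expression 1 = 1 but Expression 2 = 0.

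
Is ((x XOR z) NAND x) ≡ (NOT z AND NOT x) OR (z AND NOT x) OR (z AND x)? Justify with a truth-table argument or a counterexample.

Yes, they are equivalent — the two output columns agree on all 4 assignments:
z | x | Expression 1 | Expression 2
-----------------------------------
0 | 0 | 1 | 1
0 | 1 | 0 | 0
1 | 0 | 1 | 1
1 | 1 | 1 | 1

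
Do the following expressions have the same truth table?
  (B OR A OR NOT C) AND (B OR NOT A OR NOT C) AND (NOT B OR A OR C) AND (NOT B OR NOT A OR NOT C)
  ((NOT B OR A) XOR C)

Yes, they are equivalent — the two output columns agree on all 8 assignments:
B | A | C | Expression 1 | Expression 2
---------------------------------------
0 | 0 | 0 | 1 | 1
0 | 0 | 1 | 0 | 0
0 | 1 | 0 | 1 | 1
0 | 1 | 1 | 0 | 0
1 | 0 | 0 | 0 | 0
1 | 0 | 1 | 1 | 1
1 | 1 | 0 | 1 | 1
1 | 1 | 1 | 0 | 0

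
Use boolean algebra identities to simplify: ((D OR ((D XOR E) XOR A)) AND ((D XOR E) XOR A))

By absorption (E AND (E OR v) = E):
= ((D XOR E) XOR A)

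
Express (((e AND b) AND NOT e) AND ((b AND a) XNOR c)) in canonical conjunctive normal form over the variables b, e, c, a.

(b OR e OR c OR a) AND (b OR e OR c OR NOT a) AND (b OR e OR NOT c OR a) AND (b OR e OR NOT c OR NOT a) AND (b OR NOT e OR c OR a) AND (b OR NOT e OR c OR NOT a) AND (b OR NOT e OR NOT c OR a) AND (b OR NOT e OR NOT c OR NOT a) AND (NOT b OR e OR c OR a) AND (NOT b OR e OR c OR NOT a) AND (NOT b OR e OR NOT c OR a) AND (NOT b OR e OR NOT c OR NOT a) AND (NOT b OR NOT e OR c OR a) AND (NOT b OR NOT e OR c OR NOT a) AND (NOT b OR NOT e OR NOT c OR a) AND (NOT b OR NOT e OR NOT c OR NOT a)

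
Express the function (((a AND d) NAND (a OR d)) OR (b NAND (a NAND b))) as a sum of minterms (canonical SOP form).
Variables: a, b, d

Σm(0, 1, 2, 3, 4, 5, 6, 7) = (NOT a AND NOT b AND NOT d) OR (NOT a AND NOT b AND d) OR (NOT a AND b AND NOT d) OR (NOT a AND b AND d) OR (a AND NOT b AND NOT d) OR (a AND NOT b AND d) OR (a AND b AND NOT d) OR (a AND b AND d)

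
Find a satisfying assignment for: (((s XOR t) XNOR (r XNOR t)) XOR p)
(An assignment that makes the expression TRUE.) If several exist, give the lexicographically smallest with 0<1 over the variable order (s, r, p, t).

s=0, r=0, p=1, t=0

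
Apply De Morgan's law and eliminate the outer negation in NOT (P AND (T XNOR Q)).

NOT P OR NOT (T XNOR Q)
De Morgan's: NOT(AND of terms) = OR of negations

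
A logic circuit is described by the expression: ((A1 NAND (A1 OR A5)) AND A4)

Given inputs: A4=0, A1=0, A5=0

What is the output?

Substituting: ((0 NAND (0 OR 0)) AND 0)
= 0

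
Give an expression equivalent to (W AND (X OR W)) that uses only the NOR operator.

((W NOR W) NOR (((X NOR W) NOR (X NOR W)) NOR ((X NOR W) NOR (X NOR W))))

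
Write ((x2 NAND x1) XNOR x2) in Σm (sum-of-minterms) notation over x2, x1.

Σm(2) = (x2 AND NOT x1)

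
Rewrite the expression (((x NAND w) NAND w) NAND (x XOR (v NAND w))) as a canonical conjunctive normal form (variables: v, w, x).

(v OR w OR x) AND (NOT v OR w OR x) AND (NOT v OR NOT w OR NOT x)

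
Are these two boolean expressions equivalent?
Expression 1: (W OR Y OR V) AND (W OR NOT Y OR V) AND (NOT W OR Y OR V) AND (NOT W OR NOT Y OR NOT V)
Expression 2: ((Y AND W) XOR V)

Yes, they are equivalent — the two output columns agree on all 8 assignments:
W | Y | V | Expression 1 | Expression 2
---------------------------------------
0 | 0 | 0 | 0 | 0
0 | 0 | 1 | 1 | 1
0 | 1 | 0 | 0 | 0
0 | 1 | 1 | 1 | 1
1 | 0 | 0 | 0 | 0
1 | 0 | 1 | 1 | 1
1 | 1 | 0 | 1 | 1
1 | 1 | 1 | 0 | 0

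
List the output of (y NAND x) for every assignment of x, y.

x | y | Output
--------------
0 | 0 | 1
0 | 1 | 1
1 | 0 | 1
1 | 1 | 0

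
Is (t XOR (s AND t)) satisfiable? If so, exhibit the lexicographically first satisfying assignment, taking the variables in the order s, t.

s=0, t=1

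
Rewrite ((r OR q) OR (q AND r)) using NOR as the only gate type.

((((r NOR q) NOR (r NOR q)) NOR ((q NOR q) NOR (r NOR r))) NOR (((r NOR q) NOR (r NOR q)) NOR ((q NOR q) NOR (r NOR r))))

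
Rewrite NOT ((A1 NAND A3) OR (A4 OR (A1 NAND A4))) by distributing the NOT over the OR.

NOT (A1 NAND A3) AND NOT (A4 OR (A1 NAND A4))
De Morgan's: NOT(OR of terms) = AND of negations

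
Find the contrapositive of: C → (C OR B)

Contrapositive: NOT (C OR B) → NOT C
Note: A statement and its contrapositive are logically equivalent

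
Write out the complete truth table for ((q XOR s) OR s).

s | q | Output
--------------
0 | 0 | 0
0 | 1 | 1
1 | 0 | 1
1 | 1 | 1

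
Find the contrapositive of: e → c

Contrapositive: NOT c → NOT e
Note: A statement and its contrapositive are logically equivalent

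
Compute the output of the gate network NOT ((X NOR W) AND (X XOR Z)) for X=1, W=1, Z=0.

Substituting: NOT ((1 NOR 1) AND (1 XOR 0))
= 1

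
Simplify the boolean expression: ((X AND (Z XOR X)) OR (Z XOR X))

By absorption (E OR (E AND v) = E):
= (Z XOR X)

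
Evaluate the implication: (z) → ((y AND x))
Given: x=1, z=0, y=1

Antecedent (z) = 0; consequent ((y AND x)) = 1.
0 → 1 = 1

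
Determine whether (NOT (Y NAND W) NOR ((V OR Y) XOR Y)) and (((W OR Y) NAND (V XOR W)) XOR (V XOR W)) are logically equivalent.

No. Counterexample: with V=0, Y=1, W=1, Expression 1 = 0 but Expression 2 = 1.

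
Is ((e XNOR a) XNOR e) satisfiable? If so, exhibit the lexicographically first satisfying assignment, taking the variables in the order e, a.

e=0, a=1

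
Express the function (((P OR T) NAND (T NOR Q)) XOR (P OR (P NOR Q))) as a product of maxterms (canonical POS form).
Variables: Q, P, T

ΠM(0, 1, 3, 6, 7) = (Q OR P OR T) AND (Q OR P OR NOT T) AND (Q OR NOT P OR NOT T) AND (NOT Q OR NOT P OR T) AND (NOT Q OR NOT P OR NOT T)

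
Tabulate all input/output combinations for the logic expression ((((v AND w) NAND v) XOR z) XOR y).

z | y | v | w | Output
----------------------
0 | 0 | 0 | 0 | 1
0 | 0 | 0 | 1 | 1
0 | 0 | 1 | 0 | 1
0 | 0 | 1 | 1 | 0
0 | 1 | 0 | 0 | 0
0 | 1 | 0 | 1 | 0
0 | 1 | 1 | 0 | 0
0 | 1 | 1 | 1 | 1
1 | 0 | 0 | 0 | 0
1 | 0 | 0 | 1 | 0
1 | 0 | 1 | 0 | 0
1 | 0 | 1 | 1 | 1
1 | 1 | 0 | 0 | 1
1 | 1 | 0 | 1 | 1
1 | 1 | 1 | 0 | 1
1 | 1 | 1 | 1 | 0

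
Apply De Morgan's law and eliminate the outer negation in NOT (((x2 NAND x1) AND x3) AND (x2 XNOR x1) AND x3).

NOT ((x2 NAND x1) AND x3) OR NOT (x2 XNOR x1) OR NOT x3
De Morgan's: NOT(AND of terms) = OR of negations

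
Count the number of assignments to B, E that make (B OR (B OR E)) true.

Satisfying assignments: (0,1), (1,0), (1,1)
Count: 3 out of 4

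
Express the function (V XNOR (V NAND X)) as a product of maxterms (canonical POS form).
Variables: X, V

ΠM(0, 2, 3) = (X OR V) AND (NOT X OR V) AND (NOT X OR NOT V)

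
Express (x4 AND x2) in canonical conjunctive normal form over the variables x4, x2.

(x4 OR x2) AND (x4 OR NOT x2) AND (NOT x4 OR x2)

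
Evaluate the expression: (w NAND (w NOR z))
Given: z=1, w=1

Substituting: (1 NAND (1 NOR 1))
= 1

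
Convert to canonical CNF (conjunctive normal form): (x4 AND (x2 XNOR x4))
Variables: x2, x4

(x2 OR x4) AND (x2 OR NOT x4) AND (NOT x2 OR x4)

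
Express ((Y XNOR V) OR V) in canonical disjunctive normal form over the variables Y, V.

(NOT Y AND NOT V) OR (NOT Y AND V) OR (Y AND V)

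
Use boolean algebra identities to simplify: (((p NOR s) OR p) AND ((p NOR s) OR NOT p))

By distribution ((E OR v) AND (E OR NOT v) = E):
= (p NOR s)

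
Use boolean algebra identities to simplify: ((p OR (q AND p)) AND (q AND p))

By absorption (E AND (E OR v) = E):
= (q AND p)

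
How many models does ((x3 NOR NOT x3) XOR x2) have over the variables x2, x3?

Satisfying assignments: (1,0), (1,1)
Count: 2 out of 4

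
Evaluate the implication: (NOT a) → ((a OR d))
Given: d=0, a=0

Antecedent (NOT a) = 1; consequent ((a OR d)) = 0.
1 → 0 = 0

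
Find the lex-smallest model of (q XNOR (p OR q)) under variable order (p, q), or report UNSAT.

p=0, q=0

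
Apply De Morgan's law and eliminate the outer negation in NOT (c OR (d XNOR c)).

NOT c AND NOT (d XNOR c)
De Morgan's: NOT(OR of terms) = AND of negations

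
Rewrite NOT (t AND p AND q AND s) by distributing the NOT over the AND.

NOT t OR NOT p OR NOT q OR NOT s
De Morgan's: NOT(AND of terms) = OR of negations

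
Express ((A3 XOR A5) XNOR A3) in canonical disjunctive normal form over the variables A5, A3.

(NOT A5 AND NOT A3) OR (NOT A5 AND A3)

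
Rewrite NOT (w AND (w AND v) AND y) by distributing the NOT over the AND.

NOT w OR NOT (w AND v) OR NOT y
De Morgan's: NOT(AND of terms) = OR of negations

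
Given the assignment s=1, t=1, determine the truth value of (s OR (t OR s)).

Substituting: (1 OR (1 OR 1))
= 1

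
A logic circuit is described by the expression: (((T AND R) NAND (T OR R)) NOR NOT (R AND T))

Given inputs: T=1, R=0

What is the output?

Substituting: (((1 AND 0) NAND (1 OR 0)) NOR NOT (0 AND 1))
= 0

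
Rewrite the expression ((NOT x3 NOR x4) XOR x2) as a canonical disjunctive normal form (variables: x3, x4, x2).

(NOT x3 AND NOT x4 AND x2) OR (NOT x3 AND x4 AND x2) OR (x3 AND NOT x4 AND NOT x2) OR (x3 AND x4 AND x2)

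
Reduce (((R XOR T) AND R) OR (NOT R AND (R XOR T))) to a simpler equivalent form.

By distribution ((E AND v) OR (E AND NOT v) = E):
= (R XOR T)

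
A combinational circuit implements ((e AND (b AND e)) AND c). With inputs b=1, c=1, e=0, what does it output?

Substituting: ((0 AND (1 AND 0)) AND 1)
= 0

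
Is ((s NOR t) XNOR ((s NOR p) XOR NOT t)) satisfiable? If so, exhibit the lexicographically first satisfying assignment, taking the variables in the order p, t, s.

p=0, t=1, s=1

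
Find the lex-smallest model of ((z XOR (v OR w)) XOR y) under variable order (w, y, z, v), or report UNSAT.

w=0, y=0, z=0, v=1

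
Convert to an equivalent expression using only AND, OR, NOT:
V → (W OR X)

NOT V OR (W OR X)
(Implication elimination: A → B = NOT A OR B)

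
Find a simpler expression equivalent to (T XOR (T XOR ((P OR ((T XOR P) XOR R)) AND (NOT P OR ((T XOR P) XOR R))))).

By XOR self-cancellation ((E XOR v) XOR v = E) then distribution ((E OR v) AND (E OR NOT v) = E):
= ((T XOR P) XOR R)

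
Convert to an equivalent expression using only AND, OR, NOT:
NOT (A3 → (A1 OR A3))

A3 AND NOT (A1 OR A3)
(Negated implication: NOT(A → B) = A AND NOT B)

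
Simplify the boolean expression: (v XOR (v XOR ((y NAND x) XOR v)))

By XOR self-cancellation ((E XOR v) XOR v = E):
= ((y NAND x) XOR v)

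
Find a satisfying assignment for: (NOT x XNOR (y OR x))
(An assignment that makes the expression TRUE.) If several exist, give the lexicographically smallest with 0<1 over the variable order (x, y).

x=0, y=1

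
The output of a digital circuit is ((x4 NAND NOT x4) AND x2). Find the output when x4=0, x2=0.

Substituting: ((0 NAND NOT 0) AND 0)
= 0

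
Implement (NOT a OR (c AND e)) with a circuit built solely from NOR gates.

(((a NOR a) NOR ((c NOR c) NOR (e NOR e))) NOR ((a NOR a) NOR ((c NOR c) NOR (e NOR e))))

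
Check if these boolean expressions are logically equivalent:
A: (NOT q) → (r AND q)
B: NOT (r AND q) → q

Yes, Contrapositive is always equivalent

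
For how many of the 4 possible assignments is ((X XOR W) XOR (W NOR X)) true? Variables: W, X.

Satisfying assignments: (0,0), (0,1), (1,0)
Count: 3 out of 4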